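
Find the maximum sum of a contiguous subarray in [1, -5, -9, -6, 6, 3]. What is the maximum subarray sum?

Using Kadane's algorithm on [1, -5, -9, -6, 6, 3]:

Scanning through the array:
Position 1 (value -5): max_ending_here = -4, max_so_far = 1
Position 2 (value -9): max_ending_here = -9, max_so_far = 1
Position 3 (value -6): max_ending_here = -6, max_so_far = 1
Position 4 (value 6): max_ending_here = 6, max_so_far = 6
Position 5 (value 3): max_ending_here = 9, max_so_far = 9

Maximum subarray: [6, 3]
Maximum sum: 9

The maximum subarray is [6, 3] with sum 9. This subarray runs from index 4 to index 5.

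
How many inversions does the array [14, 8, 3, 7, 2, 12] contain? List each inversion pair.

Finding inversions in [14, 8, 3, 7, 2, 12]:

(0, 1): arr[0]=14 > arr[1]=8
(0, 2): arr[0]=14 > arr[2]=3
(0, 3): arr[0]=14 > arr[3]=7
(0, 4): arr[0]=14 > arr[4]=2
(0, 5): arr[0]=14 > arr[5]=12
(1, 2): arr[1]=8 > arr[2]=3
(1, 3): arr[1]=8 > arr[3]=7
(1, 4): arr[1]=8 > arr[4]=2
(2, 4): arr[2]=3 > arr[4]=2
(3, 4): arr[3]=7 > arr[4]=2

Total inversions: 10

The array has 10 inversion(s): (0,1), (0,2), (0,3), (0,4), (0,5), (1,2), (1,3), (1,4), (2,4), (3,4). Each pair (i,j) satisfies i < j and arr[i] > arr[j].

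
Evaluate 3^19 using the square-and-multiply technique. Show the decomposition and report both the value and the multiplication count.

Computing 3^19 by squaring (build up from 3^1; each line after the first costs one multiplication):

3^1 = 3
3^2 = (3^1)^2 = 3^2 = 9
3^4 = (3^2)^2 = 9^2 = 81
3^8 = (3^4)^2 = 81^2 = 6561
3^9 = 3 * 3^8 = 3 * 6561 = 19683
3^18 = (3^9)^2 = 19683^2 = 387420489
3^19 = 3 * 3^18 = 3 * 387420489 = 1162261467

Result: 1162261467
Multiplications needed: 6 (6 lines after 3^1)

3^19 = 1162261467. Using exponentiation by squaring, this requires 6 multiplications. The key idea: if the exponent is even, square the half-power; if odd, multiply by the base once.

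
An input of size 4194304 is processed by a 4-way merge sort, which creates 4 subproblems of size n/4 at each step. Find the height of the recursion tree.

For divide and conquer with division factor 4:

Problem sizes at each level:
Level 0: 4194304
Level 1: 1048576
Level 2: 262144
Level 3: 65536
Level 4: 16384
Level 5: 4096
Level 6: 1024
Level 7: 256
Level 8: 64
Level 9: 16
Level 10: 4
Level 11: 1

The root is level 0 and the size-1 base case is level 11 (the tree spans levels 0 through 11, i.e. 12 levels counting the root), so the depth is the number of divisions: log_4(4194304) = 11

The recursion tree depth is log_4(4194304) = 11. At each level, the problem size is divided by 4, so it takes 11 divisions to reduce to a base case of size 1. The algorithm makes 4 recursive calls at each level.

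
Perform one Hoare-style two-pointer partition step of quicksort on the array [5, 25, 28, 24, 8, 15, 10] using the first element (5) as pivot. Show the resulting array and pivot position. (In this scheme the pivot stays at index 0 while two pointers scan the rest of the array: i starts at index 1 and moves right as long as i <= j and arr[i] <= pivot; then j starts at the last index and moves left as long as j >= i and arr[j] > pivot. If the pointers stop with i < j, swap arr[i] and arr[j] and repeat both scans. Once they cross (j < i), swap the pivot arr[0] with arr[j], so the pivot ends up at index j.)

Hoare-style two-pointer partition with pivot = 5:

Initial array: [5, 25, 28, 24, 8, 15, 10]

Pointers start at i = 1, j = 6.
i ends at 1, j ends at 0: the pointers have crossed (j < i), so scanning stops.

j = 0, so swapping arr[0] with arr[j] leaves the pivot at position 0: [5, 25, 28, 24, 8, 15, 10]
Pivot position: 0

After partitioning with pivot 5, the array becomes [5, 25, 28, 24, 8, 15, 10]. The pivot is placed at index 0. All elements to the left of the pivot are <= 5, and all elements to the right are > 5.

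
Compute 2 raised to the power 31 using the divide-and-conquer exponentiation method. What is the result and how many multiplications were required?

Computing 2^31 by squaring (build up from 2^1; each line after the first costs one multiplication):

2^1 = 2
2^2 = (2^1)^2 = 2^2 = 4
2^3 = 2 * 2^2 = 2 * 4 = 8
2^6 = (2^3)^2 = 8^2 = 64
2^7 = 2 * 2^6 = 2 * 64 = 128
2^14 = (2^7)^2 = 128^2 = 16384
2^15 = 2 * 2^14 = 2 * 16384 = 32768
2^30 = (2^15)^2 = 32768^2 = 1073741824
2^31 = 2 * 2^30 = 2 * 1073741824 = 2147483648

Result: 2147483648
Multiplications needed: 8 (8 lines after 2^1)

2^31 = 2147483648. Using exponentiation by squaring, this requires 8 multiplications. The key idea: if the exponent is even, square the half-power; if odd, multiply by the base once.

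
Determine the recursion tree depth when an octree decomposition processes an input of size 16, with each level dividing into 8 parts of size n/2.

For divide and conquer with division factor 2:

Problem sizes at each level:
Level 0: 16
Level 1: 8
Level 2: 4
Level 3: 2
Level 4: 1

The root is level 0 and the size-1 base case is level 4 (the tree spans levels 0 through 4, i.e. 5 levels counting the root), so the depth is the number of divisions: log_2(16) = 4

The recursion tree depth is log_2(16) = 4. At each level, the problem size is divided by 2, so it takes 4 divisions to reduce to a base case of size 1. The algorithm makes 8 recursive calls at each level.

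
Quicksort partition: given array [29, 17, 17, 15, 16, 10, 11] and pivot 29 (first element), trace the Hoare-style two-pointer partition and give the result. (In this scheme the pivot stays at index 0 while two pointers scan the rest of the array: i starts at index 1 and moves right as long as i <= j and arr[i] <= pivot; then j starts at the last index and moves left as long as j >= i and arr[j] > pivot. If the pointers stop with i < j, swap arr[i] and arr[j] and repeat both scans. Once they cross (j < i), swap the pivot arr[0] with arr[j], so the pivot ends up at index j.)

Hoare-style two-pointer partition with pivot = 29:

Initial array: [29, 17, 17, 15, 16, 10, 11]

Pointers start at i = 1, j = 6.
i ends at 7, j ends at 6: the pointers have crossed (j < i), so scanning stops.

Swap pivot arr[0] with arr[6] to place pivot at position 6: [11, 17, 17, 15, 16, 10, 29]
Pivot position: 6

After partitioning with pivot 29, the array becomes [11, 17, 17, 15, 16, 10, 29]. The pivot is placed at index 6. All elements to the left of the pivot are <= 29, and all elements to the right are > 29.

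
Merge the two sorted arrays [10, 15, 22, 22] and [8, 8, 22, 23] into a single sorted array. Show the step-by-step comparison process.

Merging process:

Compare 10 vs 8: take 8 from right. Merged: [8]
Compare 10 vs 8: take 8 from right. Merged: [8, 8]
Compare 10 vs 22: take 10 from left. Merged: [8, 8, 10]
Compare 15 vs 22: take 15 from left. Merged: [8, 8, 10, 15]
Compare 22 vs 22: take 22 from left. Merged: [8, 8, 10, 15, 22]
Compare 22 vs 22: take 22 from left. Merged: [8, 8, 10, 15, 22, 22]
Append remaining from right: [22, 23]. Merged: [8, 8, 10, 15, 22, 22, 22, 23]

Final merged array: [8, 8, 10, 15, 22, 22, 22, 23]
Total comparisons: 6

The merged array is [8, 8, 10, 15, 22, 22, 22, 23], requiring 6 comparisons. The merge step runs in O(n) time where n is the total number of elements.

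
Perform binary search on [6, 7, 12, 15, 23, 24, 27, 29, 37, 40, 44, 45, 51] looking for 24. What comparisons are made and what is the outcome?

Binary search for 24 in [6, 7, 12, 15, 23, 24, 27, 29, 37, 40, 44, 45, 51]:

lo=0, hi=12, mid=6, arr[mid]=27 -> 27 > 24, search left half
lo=0, hi=5, mid=2, arr[mid]=12 -> 12 < 24, search right half
lo=3, hi=5, mid=4, arr[mid]=23 -> 23 < 24, search right half
lo=5, hi=5, mid=5, arr[mid]=24 -> Found target at index 5!

Binary search finds 24 at index 5 after 4 comparisons. The search repeatedly halves the search space by comparing with the middle element.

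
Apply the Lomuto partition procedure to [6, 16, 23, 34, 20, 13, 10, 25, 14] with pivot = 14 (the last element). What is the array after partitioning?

Lomuto partition with pivot = 14:

Initial array: [6, 16, 23, 34, 20, 13, 10, 25, 14]

arr[0]=6 <= 14: swap with position 0, array becomes [6, 16, 23, 34, 20, 13, 10, 25, 14]
arr[1]=16 > 14: no swap
arr[2]=23 > 14: no swap
arr[3]=34 > 14: no swap
arr[4]=20 > 14: no swap
arr[5]=13 <= 14: swap with position 1, array becomes [6, 13, 23, 34, 20, 16, 10, 25, 14]
arr[6]=10 <= 14: swap with position 2, array becomes [6, 13, 10, 34, 20, 16, 23, 25, 14]
arr[7]=25 > 14: no swap

Place pivot at position 3: [6, 13, 10, 14, 20, 16, 23, 25, 34]
Pivot position: 3

After partitioning with pivot 14, the array becomes [6, 13, 10, 14, 20, 16, 23, 25, 34]. The pivot is placed at index 3. All elements to the left of the pivot are <= 14, and all elements to the right are > 14.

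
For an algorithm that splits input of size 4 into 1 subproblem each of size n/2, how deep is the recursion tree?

For divide and conquer with division factor 2:

Problem sizes at each level:
Level 0: 4
Level 1: 2
Level 2: 1

The root is level 0 and the size-1 base case is level 2 (the tree spans levels 0 through 2, i.e. 3 levels counting the root), so the depth is the number of divisions: log_2(4) = 2

The recursion tree depth is log_2(4) = 2. At each level, the problem size is divided by 2, so it takes 2 divisions to reduce to a base case of size 1. The algorithm makes 1 recursive call at each level.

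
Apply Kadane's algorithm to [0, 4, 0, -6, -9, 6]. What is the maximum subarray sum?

Using Kadane's algorithm on [0, 4, 0, -6, -9, 6]:

Scanning through the array:
Position 1 (value 4): max_ending_here = 4, max_so_far = 4
Position 2 (value 0): max_ending_here = 4, max_so_far = 4
Position 3 (value -6): max_ending_here = -2, max_so_far = 4
Position 4 (value -9): max_ending_here = -9, max_so_far = 4
Position 5 (value 6): max_ending_here = 6, max_so_far = 6

Maximum subarray: [6]
Maximum sum: 6

The maximum subarray is [6] with sum 6. This subarray runs from index 5 to index 5.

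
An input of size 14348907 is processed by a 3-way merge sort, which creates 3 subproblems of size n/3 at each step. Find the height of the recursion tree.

For divide and conquer with division factor 3:

Problem sizes at each level:
Level 0: 14348907
Level 1: 4782969
Level 2: 1594323
Level 3: 531441
Level 4: 177147
Level 5: 59049
Level 6: 19683
Level 7: 6561
Level 8: 2187
Level 9: 729
Level 10: 243
Level 11: 81
Level 12: 27
Level 13: 9
Level 14: 3
Level 15: 1

The root is level 0 and the size-1 base case is level 15 (the tree spans levels 0 through 15, i.e. 16 levels counting the root), so the depth is the number of divisions: log_3(14348907) = 15

The recursion tree depth is log_3(14348907) = 15. At each level, the problem size is divided by 3, so it takes 15 divisions to reduce to a base case of size 1. The algorithm makes 3 recursive calls at each level.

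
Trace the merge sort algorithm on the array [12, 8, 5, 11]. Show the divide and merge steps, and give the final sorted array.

Merge sort trace:

Split: [12, 8, 5, 11] -> [12, 8] and [5, 11]
  Split: [12, 8] -> [12] and [8]
  Merge: [12] + [8] -> [8, 12]
  Split: [5, 11] -> [5] and [11]
  Merge: [5] + [11] -> [5, 11]
Merge: [8, 12] + [5, 11] -> [5, 8, 11, 12]

Final sorted array: [5, 8, 11, 12]

The merge sort proceeds by recursively splitting the array and merging sorted halves.
After all merges, the sorted array is [5, 8, 11, 12].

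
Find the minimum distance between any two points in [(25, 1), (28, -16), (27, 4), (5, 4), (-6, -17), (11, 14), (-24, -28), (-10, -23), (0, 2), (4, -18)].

Computing all pairwise distances among 10 points:

d((25, 1), (28, -16)) = 17.2627
d((25, 1), (27, 4)) = 3.6056 <-- minimum
d((25, 1), (5, 4)) = 20.2237
d((25, 1), (-6, -17)) = 35.8469
d((25, 1), (11, 14)) = 19.105
d((25, 1), (-24, -28)) = 56.9386
d((25, 1), (-10, -23)) = 42.4382
d((25, 1), (0, 2)) = 25.02
d((25, 1), (4, -18)) = 28.3196
d((28, -16), (27, 4)) = 20.025
d((28, -16), (5, 4)) = 30.4795
d((28, -16), (-6, -17)) = 34.0147
d((28, -16), (11, 14)) = 34.4819
d((28, -16), (-24, -28)) = 53.3667
d((28, -16), (-10, -23)) = 38.6394
d((28, -16), (0, 2)) = 33.2866
d((28, -16), (4, -18)) = 24.0832
d((27, 4), (5, 4)) = 22.0
d((27, 4), (-6, -17)) = 39.1152
d((27, 4), (11, 14)) = 18.868
d((27, 4), (-24, -28)) = 60.208
d((27, 4), (-10, -23)) = 45.8039
d((27, 4), (0, 2)) = 27.074
d((27, 4), (4, -18)) = 31.8277
d((5, 4), (-6, -17)) = 23.7065
d((5, 4), (11, 14)) = 11.6619
d((5, 4), (-24, -28)) = 43.1856
d((5, 4), (-10, -23)) = 30.8869
d((5, 4), (0, 2)) = 5.3852
d((5, 4), (4, -18)) = 22.0227
d((-6, -17), (11, 14)) = 35.3553
d((-6, -17), (-24, -28)) = 21.095
d((-6, -17), (-10, -23)) = 7.2111
d((-6, -17), (0, 2)) = 19.9249
d((-6, -17), (4, -18)) = 10.0499
d((11, 14), (-24, -28)) = 54.6717
d((11, 14), (-10, -23)) = 42.5441
d((11, 14), (0, 2)) = 16.2788
d((11, 14), (4, -18)) = 32.7567
d((-24, -28), (-10, -23)) = 14.8661
d((-24, -28), (0, 2)) = 38.4187
d((-24, -28), (4, -18)) = 29.7321
d((-10, -23), (0, 2)) = 26.9258
d((-10, -23), (4, -18)) = 14.8661
d((0, 2), (4, -18)) = 20.3961

Closest pair: (25, 1) and (27, 4) with distance 3.6056

The closest pair is (25, 1) and (27, 4) with Euclidean distance 3.6056. For 10 points, brute-force pairwise comparison is shown above. For large n, the divide-and-conquer algorithm (sort by x, recurse on halves, check the dividing strip) achieves O(n log n).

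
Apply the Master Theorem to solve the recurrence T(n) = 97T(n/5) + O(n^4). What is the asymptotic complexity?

Master Theorem for T(n) = 97T(n/5) + O(n^4):

a = 97, b = 5, c = 4
log_b(a) = log_5(97) = 2.8424

Case 3: c = 4 > log_5(97) = 2.8424
T(n) = O(n^4) = O(n^4)

For T(n) = 97T(n/5) + O(n^4): log_5(97) = 2.8424. This is Case 3 of the Master Theorem (c > log_b(a), work dominated by root), giving O(n^4).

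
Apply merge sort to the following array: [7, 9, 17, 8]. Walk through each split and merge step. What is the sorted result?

Merge sort trace:

Split: [7, 9, 17, 8] -> [7, 9] and [17, 8]
  Split: [7, 9] -> [7] and [9]
  Merge: [7] + [9] -> [7, 9]
  Split: [17, 8] -> [17] and [8]
  Merge: [17] + [8] -> [8, 17]
Merge: [7, 9] + [8, 17] -> [7, 8, 9, 17]

Final sorted array: [7, 8, 9, 17]

The merge sort proceeds by recursively splitting the array and merging sorted halves.
After all merges, the sorted array is [7, 8, 9, 17].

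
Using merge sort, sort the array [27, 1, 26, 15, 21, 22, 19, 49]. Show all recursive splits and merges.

Merge sort trace:

Split: [27, 1, 26, 15, 21, 22, 19, 49] -> [27, 1, 26, 15] and [21, 22, 19, 49]
  Split: [27, 1, 26, 15] -> [27, 1] and [26, 15]
    Split: [27, 1] -> [27] and [1]
    Merge: [27] + [1] -> [1, 27]
    Split: [26, 15] -> [26] and [15]
    Merge: [26] + [15] -> [15, 26]
  Merge: [1, 27] + [15, 26] -> [1, 15, 26, 27]
  Split: [21, 22, 19, 49] -> [21, 22] and [19, 49]
    Split: [21, 22] -> [21] and [22]
    Merge: [21] + [22] -> [21, 22]
    Split: [19, 49] -> [19] and [49]
    Merge: [19] + [49] -> [19, 49]
  Merge: [21, 22] + [19, 49] -> [19, 21, 22, 49]
Merge: [1, 15, 26, 27] + [19, 21, 22, 49] -> [1, 15, 19, 21, 22, 26, 27, 49]

Final sorted array: [1, 15, 19, 21, 22, 26, 27, 49]

The merge sort proceeds by recursively splitting the array and merging sorted halves.
After all merges, the sorted array is [1, 15, 19, 21, 22, 26, 27, 49].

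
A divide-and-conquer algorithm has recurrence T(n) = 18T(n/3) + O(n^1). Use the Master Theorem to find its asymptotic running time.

Master Theorem for T(n) = 18T(n/3) + O(n^1):

a = 18, b = 3, c = 1
log_b(a) = log_3(18) = 2.6309

Case 1: c = 1 < log_3(18) = 2.6309
T(n) = O(n^(log_3 18))

For T(n) = 18T(n/3) + O(n^1): log_3(18) = 2.6309. This is Case 1 of the Master Theorem (c < log_b(a), work dominated by leaves), giving O(n^(log_3 18)).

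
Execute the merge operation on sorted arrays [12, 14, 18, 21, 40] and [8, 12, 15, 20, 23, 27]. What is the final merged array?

Merging process:

Compare 12 vs 8: take 8 from right. Merged: [8]
Compare 12 vs 12: take 12 from left. Merged: [8, 12]
Compare 14 vs 12: take 12 from right. Merged: [8, 12, 12]
Compare 14 vs 15: take 14 from left. Merged: [8, 12, 12, 14]
Compare 18 vs 15: take 15 from right. Merged: [8, 12, 12, 14, 15]
Compare 18 vs 20: take 18 from left. Merged: [8, 12, 12, 14, 15, 18]
Compare 21 vs 20: take 20 from right. Merged: [8, 12, 12, 14, 15, 18, 20]
Compare 21 vs 23: take 21 from left. Merged: [8, 12, 12, 14, 15, 18, 20, 21]
Compare 40 vs 23: take 23 from right. Merged: [8, 12, 12, 14, 15, 18, 20, 21, 23]
Compare 40 vs 27: take 27 from right. Merged: [8, 12, 12, 14, 15, 18, 20, 21, 23, 27]
Append remaining from left: [40]. Merged: [8, 12, 12, 14, 15, 18, 20, 21, 23, 27, 40]

Final merged array: [8, 12, 12, 14, 15, 18, 20, 21, 23, 27, 40]
Total comparisons: 10

The merged array is [8, 12, 12, 14, 15, 18, 20, 21, 23, 27, 40], requiring 10 comparisons. The merge step runs in O(n) time where n is the total number of elements.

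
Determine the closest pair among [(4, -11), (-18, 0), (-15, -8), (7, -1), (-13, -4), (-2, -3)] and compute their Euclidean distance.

Computing all pairwise distances among 6 points:

d((4, -11), (-18, 0)) = 24.5967
d((4, -11), (-15, -8)) = 19.2354
d((4, -11), (7, -1)) = 10.4403
d((4, -11), (-13, -4)) = 18.3848
d((4, -11), (-2, -3)) = 10.0
d((-18, 0), (-15, -8)) = 8.544
d((-18, 0), (7, -1)) = 25.02
d((-18, 0), (-13, -4)) = 6.4031
d((-18, 0), (-2, -3)) = 16.2788
d((-15, -8), (7, -1)) = 23.0868
d((-15, -8), (-13, -4)) = 4.4721 <-- minimum
d((-15, -8), (-2, -3)) = 13.9284
d((7, -1), (-13, -4)) = 20.2237
d((7, -1), (-2, -3)) = 9.2195
d((-13, -4), (-2, -3)) = 11.0454

Closest pair: (-15, -8) and (-13, -4) with distance 4.4721

The closest pair is (-15, -8) and (-13, -4) with Euclidean distance 4.4721. For 6 points, brute-force pairwise comparison is shown above. For large n, the divide-and-conquer algorithm (sort by x, recurse on halves, check the dividing strip) achieves O(n log n).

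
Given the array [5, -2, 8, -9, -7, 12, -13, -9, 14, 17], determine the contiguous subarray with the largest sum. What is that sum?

Using Kadane's algorithm on [5, -2, 8, -9, -7, 12, -13, -9, 14, 17]:

Scanning through the array:
Position 1 (value -2): max_ending_here = 3, max_so_far = 5
Position 2 (value 8): max_ending_here = 11, max_so_far = 11
Position 3 (value -9): max_ending_here = 2, max_so_far = 11
Position 4 (value -7): max_ending_here = -5, max_so_far = 11
Position 5 (value 12): max_ending_here = 12, max_so_far = 12
Position 6 (value -13): max_ending_here = -1, max_so_far = 12
Position 7 (value -9): max_ending_here = -9, max_so_far = 12
Position 8 (value 14): max_ending_here = 14, max_so_far = 14
Position 9 (value 17): max_ending_here = 31, max_so_far = 31

Maximum subarray: [14, 17]
Maximum sum: 31

The maximum subarray is [14, 17] with sum 31. This subarray runs from index 8 to index 9.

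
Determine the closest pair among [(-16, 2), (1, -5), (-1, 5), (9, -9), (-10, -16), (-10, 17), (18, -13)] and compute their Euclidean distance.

Computing all pairwise distances among 7 points:

d((-16, 2), (1, -5)) = 18.3848
d((-16, 2), (-1, 5)) = 15.2971
d((-16, 2), (9, -9)) = 27.313
d((-16, 2), (-10, -16)) = 18.9737
d((-16, 2), (-10, 17)) = 16.1555
d((-16, 2), (18, -13)) = 37.1618
d((1, -5), (-1, 5)) = 10.198
d((1, -5), (9, -9)) = 8.9443 <-- minimum
d((1, -5), (-10, -16)) = 15.5563
d((1, -5), (-10, 17)) = 24.5967
d((1, -5), (18, -13)) = 18.7883
d((-1, 5), (9, -9)) = 17.2047
d((-1, 5), (-10, -16)) = 22.8473
d((-1, 5), (-10, 17)) = 15.0
d((-1, 5), (18, -13)) = 26.1725
d((9, -9), (-10, -16)) = 20.2485
d((9, -9), (-10, 17)) = 32.2025
d((9, -9), (18, -13)) = 9.8489
d((-10, -16), (-10, 17)) = 33.0
d((-10, -16), (18, -13)) = 28.1603
d((-10, 17), (18, -13)) = 41.0366

Closest pair: (1, -5) and (9, -9) with distance 8.9443

The closest pair is (1, -5) and (9, -9) with Euclidean distance 8.9443. For 7 points, brute-force pairwise comparison is shown above. For large n, the divide-and-conquer algorithm (sort by x, recurse on halves, check the dividing strip) achieves O(n log n).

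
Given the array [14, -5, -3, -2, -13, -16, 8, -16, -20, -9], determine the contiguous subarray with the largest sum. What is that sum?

Using Kadane's algorithm on [14, -5, -3, -2, -13, -16, 8, -16, -20, -9]:

Scanning through the array:
Position 1 (value -5): max_ending_here = 9, max_so_far = 14
Position 2 (value -3): max_ending_here = 6, max_so_far = 14
Position 3 (value -2): max_ending_here = 4, max_so_far = 14
Position 4 (value -13): max_ending_here = -9, max_so_far = 14
Position 5 (value -16): max_ending_here = -16, max_so_far = 14
Position 6 (value 8): max_ending_here = 8, max_so_far = 14
Position 7 (value -16): max_ending_here = -8, max_so_far = 14
Position 8 (value -20): max_ending_here = -20, max_so_far = 14
Position 9 (value -9): max_ending_here = -9, max_so_far = 14

Maximum subarray: [14]
Maximum sum: 14

The maximum subarray is [14] with sum 14. This subarray runs from index 0 to index 0.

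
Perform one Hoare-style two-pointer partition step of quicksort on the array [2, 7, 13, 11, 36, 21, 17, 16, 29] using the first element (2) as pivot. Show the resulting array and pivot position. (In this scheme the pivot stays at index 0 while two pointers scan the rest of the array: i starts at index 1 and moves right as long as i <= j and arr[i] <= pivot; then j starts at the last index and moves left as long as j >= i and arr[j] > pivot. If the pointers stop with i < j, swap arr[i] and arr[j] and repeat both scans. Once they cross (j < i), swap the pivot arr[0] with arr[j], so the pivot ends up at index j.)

Hoare-style two-pointer partition with pivot = 2:

Initial array: [2, 7, 13, 11, 36, 21, 17, 16, 29]

Pointers start at i = 1, j = 8.
i ends at 1, j ends at 0: the pointers have crossed (j < i), so scanning stops.

j = 0, so swapping arr[0] with arr[j] leaves the pivot at position 0: [2, 7, 13, 11, 36, 21, 17, 16, 29]
Pivot position: 0

After partitioning with pivot 2, the array becomes [2, 7, 13, 11, 36, 21, 17, 16, 29]. The pivot is placed at index 0. All elements to the left of the pivot are <= 2, and all elements to the right are > 2.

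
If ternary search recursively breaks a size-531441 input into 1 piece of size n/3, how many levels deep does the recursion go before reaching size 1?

For divide and conquer with division factor 3:

Problem sizes at each level:
Level 0: 531441
Level 1: 177147
Level 2: 59049
Level 3: 19683
Level 4: 6561
Level 5: 2187
Level 6: 729
Level 7: 243
Level 8: 81
Level 9: 27
Level 10: 9
Level 11: 3
Level 12: 1

The root is level 0 and the size-1 base case is level 12 (the tree spans levels 0 through 12, i.e. 13 levels counting the root), so the depth is the number of divisions: log_3(531441) = 12

The recursion tree depth is log_3(531441) = 12. At each level, the problem size is divided by 3, so it takes 12 divisions to reduce to a base case of size 1. The algorithm makes 1 recursive call at each level.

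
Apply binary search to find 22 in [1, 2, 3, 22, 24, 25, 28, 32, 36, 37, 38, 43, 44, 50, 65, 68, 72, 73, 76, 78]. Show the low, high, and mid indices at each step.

Binary search for 22 in [1, 2, 3, 22, 24, 25, 28, 32, 36, 37, 38, 43, 44, 50, 65, 68, 72, 73, 76, 78]:

lo=0, hi=19, mid=9, arr[mid]=37 -> 37 > 22, search left half
lo=0, hi=8, mid=4, arr[mid]=24 -> 24 > 22, search left half
lo=0, hi=3, mid=1, arr[mid]=2 -> 2 < 22, search right half
lo=2, hi=3, mid=2, arr[mid]=3 -> 3 < 22, search right half
lo=3, hi=3, mid=3, arr[mid]=22 -> Found target at index 3!

Binary search finds 22 at index 3 after 5 comparisons. The search repeatedly halves the search space by comparing with the middle element.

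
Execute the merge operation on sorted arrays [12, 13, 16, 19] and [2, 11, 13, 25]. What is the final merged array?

Merging process:

Compare 12 vs 2: take 2 from right. Merged: [2]
Compare 12 vs 11: take 11 from right. Merged: [2, 11]
Compare 12 vs 13: take 12 from left. Merged: [2, 11, 12]
Compare 13 vs 13: take 13 from left. Merged: [2, 11, 12, 13]
Compare 16 vs 13: take 13 from right. Merged: [2, 11, 12, 13, 13]
Compare 16 vs 25: take 16 from left. Merged: [2, 11, 12, 13, 13, 16]
Compare 19 vs 25: take 19 from left. Merged: [2, 11, 12, 13, 13, 16, 19]
Append remaining from right: [25]. Merged: [2, 11, 12, 13, 13, 16, 19, 25]

Final merged array: [2, 11, 12, 13, 13, 16, 19, 25]
Total comparisons: 7

The merged array is [2, 11, 12, 13, 13, 16, 19, 25], requiring 7 comparisons. The merge step runs in O(n) time where n is the total number of elements.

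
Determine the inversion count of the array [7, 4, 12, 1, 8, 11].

Finding inversions in [7, 4, 12, 1, 8, 11]:

(0, 1): arr[0]=7 > arr[1]=4
(0, 3): arr[0]=7 > arr[3]=1
(1, 3): arr[1]=4 > arr[3]=1
(2, 3): arr[2]=12 > arr[3]=1
(2, 4): arr[2]=12 > arr[4]=8
(2, 5): arr[2]=12 > arr[5]=11

Total inversions: 6

The array has 6 inversion(s): (0,1), (0,3), (1,3), (2,3), (2,4), (2,5). Each pair (i,j) satisfies i < j and arr[i] > arr[j].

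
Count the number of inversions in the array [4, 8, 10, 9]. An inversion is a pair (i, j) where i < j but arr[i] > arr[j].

Finding inversions in [4, 8, 10, 9]:

(2, 3): arr[2]=10 > arr[3]=9

Total inversions: 1

The array has 1 inversion(s): (2,3). Each pair (i,j) satisfies i < j and arr[i] > arr[j].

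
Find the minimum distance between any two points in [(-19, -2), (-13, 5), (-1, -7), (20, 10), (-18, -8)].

Computing all pairwise distances among 5 points:

d((-19, -2), (-13, 5)) = 9.2195
d((-19, -2), (-1, -7)) = 18.6815
d((-19, -2), (20, 10)) = 40.8044
d((-19, -2), (-18, -8)) = 6.0828 <-- minimum
d((-13, 5), (-1, -7)) = 16.9706
d((-13, 5), (20, 10)) = 33.3766
d((-13, 5), (-18, -8)) = 13.9284
d((-1, -7), (20, 10)) = 27.0185
d((-1, -7), (-18, -8)) = 17.0294
d((20, 10), (-18, -8)) = 42.0476

Closest pair: (-19, -2) and (-18, -8) with distance 6.0828

The closest pair is (-19, -2) and (-18, -8) with Euclidean distance 6.0828. For 5 points, brute-force pairwise comparison is shown above. For large n, the divide-and-conquer algorithm (sort by x, recurse on halves, check the dividing strip) achieves O(n log n).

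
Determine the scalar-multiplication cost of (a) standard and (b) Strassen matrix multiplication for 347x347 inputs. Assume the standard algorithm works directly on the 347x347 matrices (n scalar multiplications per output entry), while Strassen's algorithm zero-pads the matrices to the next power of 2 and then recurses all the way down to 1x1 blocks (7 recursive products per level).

Matrix multiplication for 347x347 matrices:

Strassen's algorithm requires power-of-2 dimensions. Pad 347x347 to 512x512 (next power of 2).

Standard algorithm: 347^3 = 41781923 multiplications
Strassen's algorithm: 7^(log2(512)) = 7^9 = 40353607 multiplications
Savings: 41781923 - 40353607 = 1428316 multiplications

Standard: 41781923 multiplications (347^3). Strassen: 40353607 multiplications (7^9, after padding to 512x512). Strassen reduces 8 recursive multiplications to 7 at each level.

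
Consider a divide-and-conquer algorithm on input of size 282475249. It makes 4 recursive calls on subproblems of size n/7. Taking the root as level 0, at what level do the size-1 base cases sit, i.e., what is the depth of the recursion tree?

For divide and conquer with division factor 7:

Problem sizes at each level:
Level 0: 282475249
Level 1: 40353607
Level 2: 5764801
Level 3: 823543
Level 4: 117649
Level 5: 16807
Level 6: 2401
Level 7: 343
Level 8: 49
Level 9: 7
Level 10: 1

The root is level 0 and the size-1 base case is level 10 (the tree spans levels 0 through 10, i.e. 11 levels counting the root), so the depth is the number of divisions: log_7(282475249) = 10

The recursion tree depth is log_7(282475249) = 10. At each level, the problem size is divided by 7, so it takes 10 divisions to reduce to a base case of size 1. The algorithm makes 4 recursive calls at each level.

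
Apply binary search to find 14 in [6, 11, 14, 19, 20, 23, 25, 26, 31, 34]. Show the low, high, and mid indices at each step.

Binary search for 14 in [6, 11, 14, 19, 20, 23, 25, 26, 31, 34]:

lo=0, hi=9, mid=4, arr[mid]=20 -> 20 > 14, search left half
lo=0, hi=3, mid=1, arr[mid]=11 -> 11 < 14, search right half
lo=2, hi=3, mid=2, arr[mid]=14 -> Found target at index 2!

Binary search finds 14 at index 2 after 3 comparisons. The search repeatedly halves the search space by comparing with the middle element.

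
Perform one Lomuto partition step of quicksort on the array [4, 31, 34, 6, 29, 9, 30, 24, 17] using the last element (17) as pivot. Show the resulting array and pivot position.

Lomuto partition with pivot = 17:

Initial array: [4, 31, 34, 6, 29, 9, 30, 24, 17]

arr[0]=4 <= 17: swap with position 0, array becomes [4, 31, 34, 6, 29, 9, 30, 24, 17]
arr[1]=31 > 17: no swap
arr[2]=34 > 17: no swap
arr[3]=6 <= 17: swap with position 1, array becomes [4, 6, 34, 31, 29, 9, 30, 24, 17]
arr[4]=29 > 17: no swap
arr[5]=9 <= 17: swap with position 2, array becomes [4, 6, 9, 31, 29, 34, 30, 24, 17]
arr[6]=30 > 17: no swap
arr[7]=24 > 17: no swap

Place pivot at position 3: [4, 6, 9, 17, 29, 34, 30, 24, 31]
Pivot position: 3

After partitioning with pivot 17, the array becomes [4, 6, 9, 17, 29, 34, 30, 24, 31]. The pivot is placed at index 3. All elements to the left of the pivot are <= 17, and all elements to the right are > 17.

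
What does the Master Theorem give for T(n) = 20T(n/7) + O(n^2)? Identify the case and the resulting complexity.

Master Theorem for T(n) = 20T(n/7) + O(n^2):

a = 20, b = 7, c = 2
log_b(a) = log_7(20) = 1.5395

Case 3: c = 2 > log_7(20) = 1.5395
T(n) = O(n^2) = O(n^2)

For T(n) = 20T(n/7) + O(n^2): log_7(20) = 1.5395. This is Case 3 of the Master Theorem (c > log_b(a), work dominated by root), giving O(n^2).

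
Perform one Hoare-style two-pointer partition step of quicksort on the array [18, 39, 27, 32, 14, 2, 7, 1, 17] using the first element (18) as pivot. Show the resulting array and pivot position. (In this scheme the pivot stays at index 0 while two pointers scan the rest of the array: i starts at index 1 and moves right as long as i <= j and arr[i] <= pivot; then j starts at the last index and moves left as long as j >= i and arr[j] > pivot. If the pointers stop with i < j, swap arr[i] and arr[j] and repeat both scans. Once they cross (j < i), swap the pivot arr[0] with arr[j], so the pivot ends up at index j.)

Hoare-style two-pointer partition with pivot = 18:

Initial array: [18, 39, 27, 32, 14, 2, 7, 1, 17]

Pointers start at i = 1, j = 8.
i stops at index 1 (arr[1]=39 > 18), j stops at index 8 (arr[8]=17 <= 18): swap arr[1] and arr[8], array becomes [18, 17, 27, 32, 14, 2, 7, 1, 39]
i stops at index 2 (arr[2]=27 > 18), j stops at index 7 (arr[7]=1 <= 18): swap arr[2] and arr[7], array becomes [18, 17, 1, 32, 14, 2, 7, 27, 39]
i stops at index 3 (arr[3]=32 > 18), j stops at index 6 (arr[6]=7 <= 18): swap arr[3] and arr[6], array becomes [18, 17, 1, 7, 14, 2, 32, 27, 39]
i ends at 6, j ends at 5: the pointers have crossed (j < i), so scanning stops.

Swap pivot arr[0] with arr[5] to place pivot at position 5: [2, 17, 1, 7, 14, 18, 32, 27, 39]
Pivot position: 5

After partitioning with pivot 18, the array becomes [2, 17, 1, 7, 14, 18, 32, 27, 39]. The pivot is placed at index 5. All elements to the left of the pivot are <= 18, and all elements to the right are > 18.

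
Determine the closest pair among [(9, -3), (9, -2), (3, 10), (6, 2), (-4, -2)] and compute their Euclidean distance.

Computing all pairwise distances among 5 points:

d((9, -3), (9, -2)) = 1.0 <-- minimum
d((9, -3), (3, 10)) = 14.3178
d((9, -3), (6, 2)) = 5.831
d((9, -3), (-4, -2)) = 13.0384
d((9, -2), (3, 10)) = 13.4164
d((9, -2), (6, 2)) = 5.0
d((9, -2), (-4, -2)) = 13.0
d((3, 10), (6, 2)) = 8.544
d((3, 10), (-4, -2)) = 13.8924
d((6, 2), (-4, -2)) = 10.7703

Closest pair: (9, -3) and (9, -2) with distance 1.0

The closest pair is (9, -3) and (9, -2) with Euclidean distance 1.0. For 5 points, brute-force pairwise comparison is shown above. For large n, the divide-and-conquer algorithm (sort by x, recurse on halves, check the dividing strip) achieves O(n log n).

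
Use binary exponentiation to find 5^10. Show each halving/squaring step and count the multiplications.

Computing 5^10 by squaring (build up from 5^1; each line after the first costs one multiplication):

5^1 = 5
5^2 = (5^1)^2 = 5^2 = 25
5^4 = (5^2)^2 = 25^2 = 625
5^5 = 5 * 5^4 = 5 * 625 = 3125
5^10 = (5^5)^2 = 3125^2 = 9765625

Result: 9765625
Multiplications needed: 4 (4 lines after 5^1)

5^10 = 9765625. Using exponentiation by squaring, this requires 4 multiplications. The key idea: if the exponent is even, square the half-power; if odd, multiply by the base once.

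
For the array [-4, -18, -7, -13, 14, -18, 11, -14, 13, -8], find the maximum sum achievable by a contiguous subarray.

Using Kadane's algorithm on [-4, -18, -7, -13, 14, -18, 11, -14, 13, -8]:

Scanning through the array:
Position 1 (value -18): max_ending_here = -18, max_so_far = -4
Position 2 (value -7): max_ending_here = -7, max_so_far = -4
Position 3 (value -13): max_ending_here = -13, max_so_far = -4
Position 4 (value 14): max_ending_here = 14, max_so_far = 14
Position 5 (value -18): max_ending_here = -4, max_so_far = 14
Position 6 (value 11): max_ending_here = 11, max_so_far = 14
Position 7 (value -14): max_ending_here = -3, max_so_far = 14
Position 8 (value 13): max_ending_here = 13, max_so_far = 14
Position 9 (value -8): max_ending_here = 5, max_so_far = 14

Maximum subarray: [14]
Maximum sum: 14

The maximum subarray is [14] with sum 14. This subarray runs from index 4 to index 4.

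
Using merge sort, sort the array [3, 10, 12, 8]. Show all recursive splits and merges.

Merge sort trace:

Split: [3, 10, 12, 8] -> [3, 10] and [12, 8]
  Split: [3, 10] -> [3] and [10]
  Merge: [3] + [10] -> [3, 10]
  Split: [12, 8] -> [12] and [8]
  Merge: [12] + [8] -> [8, 12]
Merge: [3, 10] + [8, 12] -> [3, 8, 10, 12]

Final sorted array: [3, 8, 10, 12]

The merge sort proceeds by recursively splitting the array and merging sorted halves.
After all merges, the sorted array is [3, 8, 10, 12].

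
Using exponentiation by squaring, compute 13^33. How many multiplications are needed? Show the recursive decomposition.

Computing 13^33 by squaring (build up from 13^1; each line after the first costs one multiplication):

13^1 = 13
13^2 = (13^1)^2 = 13^2 = 169
13^4 = (13^2)^2 = 169^2 = 28561
13^8 = (13^4)^2 = 28561^2 = 815730721
13^16 = (13^8)^2 = 815730721^2 = 665416609183179841
13^32 = (13^16)^2 = 665416609183179841^2 = 442779263776840698304313192148785281
13^33 = 13 * 13^32 = 13 * 442779263776840698304313192148785281 = 5756130429098929077956071497934208653

Result: 5756130429098929077956071497934208653
Multiplications needed: 6 (6 lines after 13^1)

13^33 = 5756130429098929077956071497934208653. Using exponentiation by squaring, this requires 6 multiplications. The key idea: if the exponent is even, square the half-power; if odd, multiply by the base once.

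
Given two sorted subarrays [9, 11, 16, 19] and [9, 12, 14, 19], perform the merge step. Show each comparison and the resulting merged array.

Merging process:

Compare 9 vs 9: take 9 from left. Merged: [9]
Compare 11 vs 9: take 9 from right. Merged: [9, 9]
Compare 11 vs 12: take 11 from left. Merged: [9, 9, 11]
Compare 16 vs 12: take 12 from right. Merged: [9, 9, 11, 12]
Compare 16 vs 14: take 14 from right. Merged: [9, 9, 11, 12, 14]
Compare 16 vs 19: take 16 from left. Merged: [9, 9, 11, 12, 14, 16]
Compare 19 vs 19: take 19 from left. Merged: [9, 9, 11, 12, 14, 16, 19]
Append remaining from right: [19]. Merged: [9, 9, 11, 12, 14, 16, 19, 19]

Final merged array: [9, 9, 11, 12, 14, 16, 19, 19]
Total comparisons: 7

The merged array is [9, 9, 11, 12, 14, 16, 19, 19], requiring 7 comparisons. The merge step runs in O(n) time where n is the total number of elements.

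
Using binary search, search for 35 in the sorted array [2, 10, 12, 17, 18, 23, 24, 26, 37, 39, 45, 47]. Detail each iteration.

Binary search for 35 in [2, 10, 12, 17, 18, 23, 24, 26, 37, 39, 45, 47]:

lo=0, hi=11, mid=5, arr[mid]=23 -> 23 < 35, search right half
lo=6, hi=11, mid=8, arr[mid]=37 -> 37 > 35, search left half
lo=6, hi=7, mid=6, arr[mid]=24 -> 24 < 35, search right half
lo=7, hi=7, mid=7, arr[mid]=26 -> 26 < 35, search right half
lo=8 > hi=7, target 35 not found

Binary search determines that 35 is not in the array after 4 comparisons. The search space was exhausted without finding the target.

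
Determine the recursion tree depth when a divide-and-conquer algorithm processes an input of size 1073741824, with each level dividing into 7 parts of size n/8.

For divide and conquer with division factor 8:

Problem sizes at each level:
Level 0: 1073741824
Level 1: 134217728
Level 2: 16777216
Level 3: 2097152
Level 4: 262144
Level 5: 32768
Level 6: 4096
Level 7: 512
Level 8: 64
Level 9: 8
Level 10: 1

The root is level 0 and the size-1 base case is level 10 (the tree spans levels 0 through 10, i.e. 11 levels counting the root), so the depth is the number of divisions: log_8(1073741824) = 10

The recursion tree depth is log_8(1073741824) = 10. At each level, the problem size is divided by 8, so it takes 10 divisions to reduce to a base case of size 1. The algorithm makes 7 recursive calls at each level.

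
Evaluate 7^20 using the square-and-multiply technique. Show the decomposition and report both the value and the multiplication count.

Computing 7^20 by squaring (build up from 7^1; each line after the first costs one multiplication):

7^1 = 7
7^2 = (7^1)^2 = 7^2 = 49
7^4 = (7^2)^2 = 49^2 = 2401
7^5 = 7 * 7^4 = 7 * 2401 = 16807
7^10 = (7^5)^2 = 16807^2 = 282475249
7^20 = (7^10)^2 = 282475249^2 = 79792266297612001

Result: 79792266297612001
Multiplications needed: 5 (5 lines after 7^1)

7^20 = 79792266297612001. Using exponentiation by squaring, this requires 5 multiplications. The key idea: if the exponent is even, square the half-power; if odd, multiply by the base once.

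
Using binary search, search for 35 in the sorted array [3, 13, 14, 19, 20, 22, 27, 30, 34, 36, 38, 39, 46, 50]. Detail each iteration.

Binary search for 35 in [3, 13, 14, 19, 20, 22, 27, 30, 34, 36, 38, 39, 46, 50]:

lo=0, hi=13, mid=6, arr[mid]=27 -> 27 < 35, search right half
lo=7, hi=13, mid=10, arr[mid]=38 -> 38 > 35, search left half
lo=7, hi=9, mid=8, arr[mid]=34 -> 34 < 35, search right half
lo=9, hi=9, mid=9, arr[mid]=36 -> 36 > 35, search left half
lo=9 > hi=8, target 35 not found

Binary search determines that 35 is not in the array after 4 comparisons. The search space was exhausted without finding the target.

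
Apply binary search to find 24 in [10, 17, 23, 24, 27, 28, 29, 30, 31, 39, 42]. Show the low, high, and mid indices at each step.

Binary search for 24 in [10, 17, 23, 24, 27, 28, 29, 30, 31, 39, 42]:

lo=0, hi=10, mid=5, arr[mid]=28 -> 28 > 24, search left half
lo=0, hi=4, mid=2, arr[mid]=23 -> 23 < 24, search right half
lo=3, hi=4, mid=3, arr[mid]=24 -> Found target at index 3!

Binary search finds 24 at index 3 after 3 comparisons. The search repeatedly halves the search space by comparing with the middle element.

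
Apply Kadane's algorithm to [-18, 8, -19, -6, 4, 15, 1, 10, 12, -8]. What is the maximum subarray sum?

Using Kadane's algorithm on [-18, 8, -19, -6, 4, 15, 1, 10, 12, -8]:

Scanning through the array:
Position 1 (value 8): max_ending_here = 8, max_so_far = 8
Position 2 (value -19): max_ending_here = -11, max_so_far = 8
Position 3 (value -6): max_ending_here = -6, max_so_far = 8
Position 4 (value 4): max_ending_here = 4, max_so_far = 8
Position 5 (value 15): max_ending_here = 19, max_so_far = 19
Position 6 (value 1): max_ending_here = 20, max_so_far = 20
Position 7 (value 10): max_ending_here = 30, max_so_far = 30
Position 8 (value 12): max_ending_here = 42, max_so_far = 42
Position 9 (value -8): max_ending_here = 34, max_so_far = 42

Maximum subarray: [4, 15, 1, 10, 12]
Maximum sum: 42

The maximum subarray is [4, 15, 1, 10, 12] with sum 42. This subarray runs from index 4 to index 8.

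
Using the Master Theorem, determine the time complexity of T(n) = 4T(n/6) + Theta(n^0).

Master Theorem for T(n) = 4T(n/6) + O(n^0):

a = 4, b = 6, c = 0
log_b(a) = log_6(4) = 0.7737

Case 1: c = 0 < log_6(4) = 0.7737
T(n) = O(n^(log_6 4))

For T(n) = 4T(n/6) + O(n^0): log_6(4) = 0.7737. This is Case 1 of the Master Theorem (c < log_b(a), work dominated by leaves), giving O(n^(log_6 4)).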